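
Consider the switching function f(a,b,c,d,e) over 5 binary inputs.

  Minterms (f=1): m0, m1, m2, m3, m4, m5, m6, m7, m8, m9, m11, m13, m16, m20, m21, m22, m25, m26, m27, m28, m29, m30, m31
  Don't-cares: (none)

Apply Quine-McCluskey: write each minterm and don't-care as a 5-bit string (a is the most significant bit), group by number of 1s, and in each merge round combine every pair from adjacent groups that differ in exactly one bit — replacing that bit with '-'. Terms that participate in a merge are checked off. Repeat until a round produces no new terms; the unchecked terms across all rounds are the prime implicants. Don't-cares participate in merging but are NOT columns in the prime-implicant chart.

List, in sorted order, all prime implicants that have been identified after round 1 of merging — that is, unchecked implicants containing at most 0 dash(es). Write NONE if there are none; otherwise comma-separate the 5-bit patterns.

Round 0: 00000✓ 00001✓ 00010✓ 00011✓ 00100✓ 00101✓ 00110✓ 00111✓ 01000✓ 01001✓ 01011✓ 01101✓ 10000✓ 10100✓ 10101✓ 10110✓ 11001✓ 11010✓ 11011✓ 11100✓ 11101✓ 11110✓ 11111✓
Round 1: -0000✓ -0100✓ -0101✓ -0110✓ -1001✓ -1011✓ -1101✓ 0-000✓ 0-001✓ 0-011✓ 0-101✓ 00-00✓ 00-01✓ 00-10✓ 00-11✓ 000-0✓ 000-1✓ 0000-✓ 0001-✓ 001-0✓ 001-1✓ 0010-✓ 0011-✓ 01-01✓ 010-1✓ 0100-✓ 1-100✓ 1-101✓ 1-110✓ 10-00✓ 101-0✓ 1010-✓ 11-01✓ 11-10✓ 11-11✓ 110-1✓ 1101-✓ 111-0✓ 111-1✓ 1110-✓ 1111-✓
Round 2: --101 -0-00 -01-0 -010- -1-01 -10-1 0--01 0-0-1 0-00- 00--0✓ 00--1✓ 00-0-✓ 00-1-✓ 000--✓ 001--✓ 1-1-0 1-10- 11--1 11-1- 111--
Round 3: 00---
PIs = {--101, -0-00, -01-0, -010-, -1-01, -10-1, 0--01, 0-0-1, 0-00-, 00---, 1-1-0, 1-10-, 11--1, 11-1-, 111--}

NONE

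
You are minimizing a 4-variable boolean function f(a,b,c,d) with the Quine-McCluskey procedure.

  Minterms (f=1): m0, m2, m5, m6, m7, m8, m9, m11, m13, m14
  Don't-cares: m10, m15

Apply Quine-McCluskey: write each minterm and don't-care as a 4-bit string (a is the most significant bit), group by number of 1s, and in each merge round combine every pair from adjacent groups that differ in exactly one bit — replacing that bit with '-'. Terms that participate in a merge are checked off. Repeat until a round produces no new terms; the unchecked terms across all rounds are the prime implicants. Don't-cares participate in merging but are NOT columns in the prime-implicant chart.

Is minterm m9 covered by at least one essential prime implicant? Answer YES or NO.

NO

size-2^0 implicants → 0000(✓)  0010(✓)  0101(✓)  0110(✓)  0111(✓)  1000(✓)  1001(✓)  1010(✓)  1011(✓)  1101(✓)  1110(✓)  1111(✓)
size-2^1 implicants → -000(✓)  -010(✓)  -101(✓)  -110(✓)  -111(✓)  0-10(✓)  00-0(✓)  01-1(✓)  011-(✓)  1-01(✓)  1-10(✓)  1-11(✓)  10-0(✓)  10-1(✓)  100-(✓)  101-(✓)  11-1(✓)  111-(✓)
size-2^2 implicants → --10  -0-0  -1-1  -11-  1--1  1-1-  10--
Unchecked terms (primes): --10, -0-0, -1-1, -11-, 1--1, 1-1-, 10--
Minterm coverage:
  m0 ⊆ -0-0 [E]
  m2 ⊆ --10,-0-0
  m5 ⊆ -1-1 [E]
  m6 ⊆ --10,-11-
  m7 ⊆ -1-1,-11-
  m8 ⊆ -0-0,10--
  m9 ⊆ 1--1,10--
  m11 ⊆ 1--1,1-1-,10--
  m13 ⊆ -1-1,1--1
  m14 ⊆ --10,-11-,1-1-
E = {-0-0, -1-1}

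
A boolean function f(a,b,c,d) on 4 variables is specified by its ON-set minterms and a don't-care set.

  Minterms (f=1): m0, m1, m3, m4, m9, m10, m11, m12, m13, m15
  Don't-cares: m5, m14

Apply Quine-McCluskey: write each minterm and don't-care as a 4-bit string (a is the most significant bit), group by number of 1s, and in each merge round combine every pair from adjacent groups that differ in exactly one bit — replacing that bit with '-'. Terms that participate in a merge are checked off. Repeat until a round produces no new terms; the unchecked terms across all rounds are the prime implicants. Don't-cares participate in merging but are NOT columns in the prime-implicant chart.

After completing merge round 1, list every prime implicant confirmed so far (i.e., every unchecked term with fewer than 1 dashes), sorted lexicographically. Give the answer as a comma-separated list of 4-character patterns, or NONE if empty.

[col 0] 0000*, 0001*, 0011*, 0100*, 0101*, 1001*, 1010*, 1011*, 1100*, 1101*, 1110*, 1111*
[col 1] -001*, -011*, -100*, -101*, 0-00*, 0-01*, 00-1*, 000-*, 010-*, 1-01*, 1-10*, 1-11*, 10-1*, 101-*, 11-0*, 11-1*, 110-*, 111-*
[col 2] --01, -0-1, -10-, 0-0-, 1--1, 1-1-, 11--
Prime implicants: --01, -0-1, -10-, 0-0-, 1--1, 1-1-, 11--

NONE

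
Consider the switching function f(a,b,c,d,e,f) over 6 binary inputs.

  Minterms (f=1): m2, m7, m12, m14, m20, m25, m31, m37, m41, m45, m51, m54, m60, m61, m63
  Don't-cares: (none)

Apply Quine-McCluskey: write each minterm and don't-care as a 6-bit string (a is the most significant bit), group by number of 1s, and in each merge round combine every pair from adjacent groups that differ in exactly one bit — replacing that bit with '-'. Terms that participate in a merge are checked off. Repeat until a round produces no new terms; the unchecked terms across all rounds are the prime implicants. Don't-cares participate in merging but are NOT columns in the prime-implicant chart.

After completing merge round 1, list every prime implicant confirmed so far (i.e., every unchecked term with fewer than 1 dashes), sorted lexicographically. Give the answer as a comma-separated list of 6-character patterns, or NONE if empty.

000010, 000111, 010100, 011001, 110011, 110110

size-2^0 implicants → 000010  000111  001100(✓)  001110(✓)  010100  011001  011111(✓)  100101(✓)  101001(✓)  101101(✓)  110011  110110  111100(✓)  111101(✓)  111111(✓)
size-2^1 implicants → -11111  0011-0  1-1101  10-101  101-01  1111-1  11110-
Unchecked terms (primes): -11111, 000010, 000111, 0011-0, 010100, 011001, 1-1101, 10-101, 101-01, 110011, 110110, 1111-1, 11110-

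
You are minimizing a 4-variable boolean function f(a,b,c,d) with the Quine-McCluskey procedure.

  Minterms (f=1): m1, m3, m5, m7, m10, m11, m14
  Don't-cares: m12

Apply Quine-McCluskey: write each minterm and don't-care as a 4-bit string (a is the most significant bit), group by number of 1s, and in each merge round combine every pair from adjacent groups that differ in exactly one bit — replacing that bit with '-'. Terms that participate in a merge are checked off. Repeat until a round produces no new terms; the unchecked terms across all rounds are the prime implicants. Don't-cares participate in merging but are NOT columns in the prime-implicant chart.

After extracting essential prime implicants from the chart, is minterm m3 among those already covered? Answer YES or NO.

YES

[col 0] 0001*, 0011*, 0101*, 0111*, 1010*, 1011*, 1100*, 1110*
[col 1] -011, 0-01*, 0-11*, 00-1*, 01-1*, 1-10, 101-, 11-0
[col 2] 0--1
Prime implicants: -011, 0--1, 1-10, 101-, 11-0
PI chart (minterm → PIs covering it):
  1 | 0--1  (sole → essential)
  3 | -011,0--1
  5 | 0--1  (sole → essential)
  7 | 0--1  (sole → essential)
  10 | 1-10,101-
  11 | -011,101-
  14 | 1-10,11-0
Essential prime implicants: 0--1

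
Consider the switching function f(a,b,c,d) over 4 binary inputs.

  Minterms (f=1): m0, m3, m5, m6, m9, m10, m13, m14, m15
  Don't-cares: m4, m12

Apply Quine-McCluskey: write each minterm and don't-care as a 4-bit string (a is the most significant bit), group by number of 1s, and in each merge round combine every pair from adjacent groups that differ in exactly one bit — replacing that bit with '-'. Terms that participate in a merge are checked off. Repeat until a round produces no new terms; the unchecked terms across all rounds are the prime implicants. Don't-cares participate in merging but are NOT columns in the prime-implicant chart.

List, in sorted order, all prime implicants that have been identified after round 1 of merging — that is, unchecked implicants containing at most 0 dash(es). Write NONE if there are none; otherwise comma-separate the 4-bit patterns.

0011

Round 0: 0000✓ 0011 0100✓ 0101✓ 0110✓ 1001✓ 1010✓ 1100✓ 1101✓ 1110✓ 1111✓
Round 1: -100✓ -101✓ -110✓ 0-00 01-0✓ 010-✓ 1-01 1-10 11-0✓ 11-1✓ 110-✓ 111-✓
Round 2: -1-0 -10- 11--
PIs = {-1-0, -10-, 0-00, 0011, 1-01, 1-10, 11--}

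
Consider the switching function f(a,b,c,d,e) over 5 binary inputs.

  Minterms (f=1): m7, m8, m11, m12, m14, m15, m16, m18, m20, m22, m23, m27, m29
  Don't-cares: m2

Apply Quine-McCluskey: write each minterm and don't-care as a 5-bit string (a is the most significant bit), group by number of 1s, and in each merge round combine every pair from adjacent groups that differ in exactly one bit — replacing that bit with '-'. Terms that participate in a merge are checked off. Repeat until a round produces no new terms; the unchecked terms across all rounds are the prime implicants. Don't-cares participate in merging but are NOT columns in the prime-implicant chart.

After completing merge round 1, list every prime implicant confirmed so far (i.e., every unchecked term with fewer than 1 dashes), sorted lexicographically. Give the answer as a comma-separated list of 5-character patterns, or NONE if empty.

[col 0] 00010*, 00111*, 01000*, 01011*, 01100*, 01110*, 01111*, 10000*, 10010*, 10100*, 10110*, 10111*, 11011*, 11101
[col 1] -0010, -0111, -1011, 0-111, 01-00, 01-11, 011-0, 0111-, 10-00*, 10-10*, 100-0*, 101-0*, 1011-
[col 2] 10--0
Prime implicants: -0010, -0111, -1011, 0-111, 01-00, 01-11, 011-0, 0111-, 10--0, 1011-, 11101

11101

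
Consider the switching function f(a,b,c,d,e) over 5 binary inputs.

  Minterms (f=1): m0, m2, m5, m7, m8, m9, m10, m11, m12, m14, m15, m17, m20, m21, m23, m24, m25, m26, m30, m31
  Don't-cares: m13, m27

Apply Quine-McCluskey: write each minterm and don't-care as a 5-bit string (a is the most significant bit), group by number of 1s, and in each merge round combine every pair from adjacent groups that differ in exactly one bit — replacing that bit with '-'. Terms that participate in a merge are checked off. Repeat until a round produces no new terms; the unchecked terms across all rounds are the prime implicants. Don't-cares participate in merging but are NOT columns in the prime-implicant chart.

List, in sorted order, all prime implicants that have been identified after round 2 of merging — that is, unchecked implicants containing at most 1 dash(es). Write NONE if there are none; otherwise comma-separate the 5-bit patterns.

size-2^0 implicants → 00000(✓)  00010(✓)  00101(✓)  00111(✓)  01000(✓)  01001(✓)  01010(✓)  01011(✓)  01100(✓)  01101(✓)  01110(✓)  01111(✓)  10001(✓)  10100(✓)  10101(✓)  10111(✓)  11000(✓)  11001(✓)  11010(✓)  11011(✓)  11110(✓)  11111(✓)
size-2^1 implicants → -0101(✓)  -0111(✓)  -1000(✓)  -1001(✓)  -1010(✓)  -1011(✓)  -1110(✓)  -1111(✓)  0-000(✓)  0-010(✓)  0-101(✓)  0-111(✓)  000-0(✓)  001-1(✓)  01-00(✓)  01-01(✓)  01-10(✓)  01-11(✓)  010-0(✓)  010-1(✓)  0100-(✓)  0101-(✓)  011-0(✓)  011-1(✓)  0110-(✓)  0111-(✓)  1-001  1-111(✓)  10-01  101-1(✓)  1010-  11-10(✓)  11-11(✓)  110-0(✓)  110-1(✓)  1100-(✓)  1101-(✓)  1111-(✓)
size-2^2 implicants → --111  -01-1  -1-10(✓)  -1-11(✓)  -10-0(✓)  -10-1(✓)  -100-(✓)  -101-(✓)  -111-(✓)  0-0-0  0-1-1  01--0(✓)  01--1(✓)  01-0-(✓)  01-1-(✓)  010--(✓)  011--(✓)  11-1-(✓)  110--(✓)
size-2^3 implicants → -1-1-  -10--  01---
Unchecked terms (primes): --111, -01-1, -1-1-, -10--, 0-0-0, 0-1-1, 01---, 1-001, 10-01, 1010-

1-001, 10-01, 1010-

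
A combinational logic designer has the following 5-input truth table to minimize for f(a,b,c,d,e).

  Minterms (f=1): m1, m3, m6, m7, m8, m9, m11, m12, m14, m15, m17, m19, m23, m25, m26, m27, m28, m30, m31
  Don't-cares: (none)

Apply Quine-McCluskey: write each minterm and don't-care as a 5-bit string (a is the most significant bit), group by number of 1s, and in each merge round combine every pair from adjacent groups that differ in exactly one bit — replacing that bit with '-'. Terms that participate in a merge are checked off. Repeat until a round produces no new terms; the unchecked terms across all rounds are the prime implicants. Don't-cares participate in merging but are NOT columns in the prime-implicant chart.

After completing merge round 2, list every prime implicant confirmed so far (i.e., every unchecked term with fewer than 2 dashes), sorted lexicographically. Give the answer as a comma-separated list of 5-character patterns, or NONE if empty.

Round 0: 00001✓ 00011✓ 00110✓ 00111✓ 01000✓ 01001✓ 01011✓ 01100✓ 01110✓ 01111✓ 10001✓ 10011✓ 10111✓ 11001✓ 11010✓ 11011✓ 11100✓ 11110✓ 11111✓
Round 1: -0001✓ -0011✓ -0111✓ -1001✓ -1011✓ -1100✓ -1110✓ -1111✓ 0-001✓ 0-011✓ 0-110✓ 0-111✓ 00-11✓ 000-1✓ 0011-✓ 01-00 01-11✓ 010-1✓ 0100- 011-0✓ 0111-✓ 1-001✓ 1-011✓ 1-111✓ 10-11✓ 100-1✓ 11-10✓ 11-11✓ 110-1✓ 1101-✓ 111-0✓ 1111-✓
Round 2: --001✓ --011✓ --111✓ -0-11✓ -00-1✓ -1-11✓ -10-1✓ -11-0 -111- 0--11✓ 0-0-1✓ 0-11- 1--11✓ 1-0-1✓ 11-1-
Round 3: ---11 --0-1
PIs = {---11, --0-1, -11-0, -111-, 0-11-, 01-00, 0100-, 11-1-}

01-00, 0100-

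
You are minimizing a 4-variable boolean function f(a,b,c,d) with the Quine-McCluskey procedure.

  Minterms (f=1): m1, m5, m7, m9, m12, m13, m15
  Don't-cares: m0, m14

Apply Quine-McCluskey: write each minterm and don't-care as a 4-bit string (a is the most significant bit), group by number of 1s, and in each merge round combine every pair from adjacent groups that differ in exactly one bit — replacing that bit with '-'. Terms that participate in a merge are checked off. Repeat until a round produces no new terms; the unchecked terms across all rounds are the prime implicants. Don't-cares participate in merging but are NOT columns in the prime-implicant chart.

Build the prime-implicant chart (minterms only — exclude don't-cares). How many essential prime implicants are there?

3

size-2^0 implicants → 0000(✓)  0001(✓)  0101(✓)  0111(✓)  1001(✓)  1100(✓)  1101(✓)  1110(✓)  1111(✓)
size-2^1 implicants → -001(✓)  -101(✓)  -111(✓)  0-01(✓)  000-  01-1(✓)  1-01(✓)  11-0(✓)  11-1(✓)  110-(✓)  111-(✓)
size-2^2 implicants → --01  -1-1  11--
Unchecked terms (primes): --01, -1-1, 000-, 11--
Minterm coverage:
  m1 ⊆ --01,000-
  m5 ⊆ --01,-1-1
  m7 ⊆ -1-1 [E]
  m9 ⊆ --01 [E]
  m12 ⊆ 11-- [E]
  m13 ⊆ --01,-1-1,11--
  m15 ⊆ -1-1,11--
E = {--01, -1-1, 11--}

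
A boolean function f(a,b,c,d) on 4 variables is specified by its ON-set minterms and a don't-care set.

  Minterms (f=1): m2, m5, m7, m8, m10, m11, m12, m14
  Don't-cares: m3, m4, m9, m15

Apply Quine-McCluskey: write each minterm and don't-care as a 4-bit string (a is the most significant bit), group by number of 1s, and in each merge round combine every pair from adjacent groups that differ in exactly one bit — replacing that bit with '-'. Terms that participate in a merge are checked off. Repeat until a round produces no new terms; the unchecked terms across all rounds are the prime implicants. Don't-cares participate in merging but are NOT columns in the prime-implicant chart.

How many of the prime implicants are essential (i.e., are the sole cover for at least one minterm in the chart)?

1

size-2^0 implicants → 0010(✓)  0011(✓)  0100(✓)  0101(✓)  0111(✓)  1000(✓)  1001(✓)  1010(✓)  1011(✓)  1100(✓)  1110(✓)  1111(✓)
size-2^1 implicants → -010(✓)  -011(✓)  -100  -111(✓)  0-11(✓)  001-(✓)  01-1  010-  1-00(✓)  1-10(✓)  1-11(✓)  10-0(✓)  10-1(✓)  100-(✓)  101-(✓)  11-0(✓)  111-(✓)
size-2^2 implicants → --11  -01-  1--0  1-1-  10--
Unchecked terms (primes): --11, -01-, -100, 01-1, 010-, 1--0, 1-1-, 10--
Minterm coverage:
  m2 ⊆ -01- [E]
  m5 ⊆ 01-1,010-
  m7 ⊆ --11,01-1
  m8 ⊆ 1--0,10--
  m10 ⊆ -01-,1--0,1-1-,10--
  m11 ⊆ --11,-01-,1-1-,10--
  m12 ⊆ -100,1--0
  m14 ⊆ 1--0,1-1-
E = {-01-}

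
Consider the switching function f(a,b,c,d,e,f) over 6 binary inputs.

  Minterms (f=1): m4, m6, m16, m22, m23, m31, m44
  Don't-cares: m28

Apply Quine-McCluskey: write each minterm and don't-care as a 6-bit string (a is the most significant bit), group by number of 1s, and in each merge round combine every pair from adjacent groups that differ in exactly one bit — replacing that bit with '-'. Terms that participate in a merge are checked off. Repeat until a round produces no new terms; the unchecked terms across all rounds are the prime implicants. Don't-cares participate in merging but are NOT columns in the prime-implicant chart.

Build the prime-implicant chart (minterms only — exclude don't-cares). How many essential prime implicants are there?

4

size-2^0 implicants → 000100(✓)  000110(✓)  010000  010110(✓)  010111(✓)  011100  011111(✓)  101100
size-2^1 implicants → 0-0110  0001-0  01-111  01011-
Unchecked terms (primes): 0-0110, 0001-0, 01-111, 010000, 01011-, 011100, 101100
Minterm coverage:
  m4 ⊆ 0001-0 [E]
  m6 ⊆ 0-0110,0001-0
  m16 ⊆ 010000 [E]
  m22 ⊆ 0-0110,01011-
  m23 ⊆ 01-111,01011-
  m31 ⊆ 01-111 [E]
  m44 ⊆ 101100 [E]
E = {0001-0, 01-111, 010000, 101100}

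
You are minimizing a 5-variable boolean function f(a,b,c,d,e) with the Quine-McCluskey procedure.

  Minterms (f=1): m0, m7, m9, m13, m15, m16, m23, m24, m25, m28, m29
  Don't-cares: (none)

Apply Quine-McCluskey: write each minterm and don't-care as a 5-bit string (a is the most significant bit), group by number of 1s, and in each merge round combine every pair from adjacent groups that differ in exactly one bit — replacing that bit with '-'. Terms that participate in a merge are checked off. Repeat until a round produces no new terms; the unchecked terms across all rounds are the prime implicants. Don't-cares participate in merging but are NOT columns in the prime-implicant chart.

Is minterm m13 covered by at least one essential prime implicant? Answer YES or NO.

YES

Round 0: 00000✓ 00111✓ 01001✓ 01101✓ 01111✓ 10000✓ 10111✓ 11000✓ 11001✓ 11100✓ 11101✓
Round 1: -0000 -0111 -1001✓ -1101✓ 0-111 01-01✓ 011-1 1-000 11-00✓ 11-01✓ 1100-✓ 1110-✓
Round 2: -1-01 11-0-
PIs = {-0000, -0111, -1-01, 0-111, 011-1, 1-000, 11-0-}
Coverage chart:
  m0: -0000 ←essential
  m7: -0111,0-111
  m9: -1-01 ←essential
  m13: -1-01,011-1
  m15: 0-111,011-1
  m16: -0000,1-000
  m23: -0111 ←essential
  m24: 1-000,11-0-
  m25: -1-01,11-0-
  m28: 11-0- ←essential
  m29: -1-01,11-0-
Essential: -0000, -0111, -1-01, 11-0-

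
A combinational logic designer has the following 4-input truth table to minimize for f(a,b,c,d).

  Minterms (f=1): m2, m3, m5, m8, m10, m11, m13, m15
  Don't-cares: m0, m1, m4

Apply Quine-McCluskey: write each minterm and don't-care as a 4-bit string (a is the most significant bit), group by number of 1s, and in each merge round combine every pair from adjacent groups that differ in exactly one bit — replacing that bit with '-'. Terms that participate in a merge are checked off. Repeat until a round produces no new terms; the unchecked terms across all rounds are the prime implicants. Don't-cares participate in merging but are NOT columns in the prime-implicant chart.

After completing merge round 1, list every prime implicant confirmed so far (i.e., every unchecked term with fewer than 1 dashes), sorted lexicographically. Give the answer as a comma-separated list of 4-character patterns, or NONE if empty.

size-2^0 implicants → 0000(✓)  0001(✓)  0010(✓)  0011(✓)  0100(✓)  0101(✓)  1000(✓)  1010(✓)  1011(✓)  1101(✓)  1111(✓)
size-2^1 implicants → -000(✓)  -010(✓)  -011(✓)  -101  0-00(✓)  0-01(✓)  00-0(✓)  00-1(✓)  000-(✓)  001-(✓)  010-(✓)  1-11  10-0(✓)  101-(✓)  11-1
size-2^2 implicants → -0-0  -01-  0-0-  00--
Unchecked terms (primes): -0-0, -01-, -101, 0-0-, 00--, 1-11, 11-1

NONE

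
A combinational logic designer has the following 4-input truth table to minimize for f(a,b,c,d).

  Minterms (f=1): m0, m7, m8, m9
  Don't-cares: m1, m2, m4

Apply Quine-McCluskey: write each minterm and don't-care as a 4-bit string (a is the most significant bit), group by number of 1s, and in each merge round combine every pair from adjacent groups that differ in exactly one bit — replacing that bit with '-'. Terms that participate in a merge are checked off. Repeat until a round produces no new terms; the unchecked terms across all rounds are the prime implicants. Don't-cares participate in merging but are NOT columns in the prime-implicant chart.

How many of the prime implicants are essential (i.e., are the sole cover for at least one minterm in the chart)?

2

Round 0: 0000✓ 0001✓ 0010✓ 0100✓ 0111 1000✓ 1001✓
Round 1: -000✓ -001✓ 0-00 00-0 000-✓ 100-✓
Round 2: -00-
PIs = {-00-, 0-00, 00-0, 0111}
Coverage chart:
  m0: -00-,0-00,00-0
  m7: 0111 ←essential
  m8: -00- ←essential
  m9: -00- ←essential
Essential: -00-, 0111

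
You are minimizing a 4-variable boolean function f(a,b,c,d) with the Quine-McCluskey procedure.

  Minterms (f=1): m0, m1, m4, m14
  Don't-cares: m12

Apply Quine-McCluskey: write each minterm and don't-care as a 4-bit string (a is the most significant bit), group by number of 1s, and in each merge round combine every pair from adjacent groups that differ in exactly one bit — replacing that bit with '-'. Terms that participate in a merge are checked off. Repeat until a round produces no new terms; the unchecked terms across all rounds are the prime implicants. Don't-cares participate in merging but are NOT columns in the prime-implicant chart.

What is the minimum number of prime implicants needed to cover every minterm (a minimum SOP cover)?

[col 0] 0000*, 0001*, 0100*, 1100*, 1110*
[col 1] -100, 0-00, 000-, 11-0
Prime implicants: -100, 0-00, 000-, 11-0
PI chart (minterm → PIs covering it):
  0 | 0-00,000-
  1 | 000-  (sole → essential)
  4 | -100,0-00
  14 | 11-0  (sole → essential)
Essential prime implicants: 000-, 11-0
Petrick residual → -100
Minimum SOP uses 3 PIs: bc'd' + a'b'c' + abd'

3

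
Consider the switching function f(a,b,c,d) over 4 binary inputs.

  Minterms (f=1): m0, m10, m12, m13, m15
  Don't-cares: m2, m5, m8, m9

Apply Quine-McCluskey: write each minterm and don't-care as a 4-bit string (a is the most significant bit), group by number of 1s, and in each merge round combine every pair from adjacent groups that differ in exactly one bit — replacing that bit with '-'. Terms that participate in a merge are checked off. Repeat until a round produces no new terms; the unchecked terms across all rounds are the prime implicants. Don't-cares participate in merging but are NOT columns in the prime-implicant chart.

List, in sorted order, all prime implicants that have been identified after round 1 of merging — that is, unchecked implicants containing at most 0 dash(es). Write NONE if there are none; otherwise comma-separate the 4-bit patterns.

NONE

[col 0] 0000*, 0010*, 0101*, 1000*, 1001*, 1010*, 1100*, 1101*, 1111*
[col 1] -000*, -010*, -101, 00-0*, 1-00*, 1-01*, 10-0*, 100-*, 11-1, 110-*
[col 2] -0-0, 1-0-
Prime implicants: -0-0, -101, 1-0-, 11-1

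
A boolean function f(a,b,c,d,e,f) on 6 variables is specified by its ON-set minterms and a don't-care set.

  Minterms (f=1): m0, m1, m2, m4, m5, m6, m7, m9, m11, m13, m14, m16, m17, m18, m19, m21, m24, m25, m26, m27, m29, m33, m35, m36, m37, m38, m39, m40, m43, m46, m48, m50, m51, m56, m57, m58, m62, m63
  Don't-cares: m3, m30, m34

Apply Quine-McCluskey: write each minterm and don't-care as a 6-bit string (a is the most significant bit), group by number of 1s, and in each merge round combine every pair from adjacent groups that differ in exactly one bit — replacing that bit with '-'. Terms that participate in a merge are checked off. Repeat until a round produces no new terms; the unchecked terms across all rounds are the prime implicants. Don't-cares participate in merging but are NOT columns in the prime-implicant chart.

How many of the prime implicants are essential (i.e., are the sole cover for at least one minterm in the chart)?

9

[col 0] 000000*, 000001*, 000010*, 000011*, 000100*, 000101*, 000110*, 000111*, 001001*, 001011*, 001101*, 001110*, 010000*, 010001*, 010010*, 010011*, 010101*, 011000*, 011001*, 011010*, 011011*, 011101*, 011110*, 100001*, 100010*, 100011*, 100100*, 100101*, 100110*, 100111*, 101000*, 101011*, 101110*, 110000*, 110010*, 110011*, 111000*, 111001*, 111010*, 111110*, 111111*
[col 1] -00001*, -00010*, -00011*, -00100*, -00101*, -00110*, -00111*, -01011*, -01110*, -10000*, -10010*, -10011*, -11000*, -11001*, -11010*, -11110*, 0-0000*, 0-0001*, 0-0010*, 0-0011*, 0-0101*, 0-1001*, 0-1011*, 0-1101*, 0-1110*, 00-001*, 00-011*, 00-101*, 00-110*, 000-00*, 000-01*, 000-10*, 000-11*, 0000-0*, 0000-1*, 00000-*, 00001-*, 0001-0*, 0001-1*, 00010-*, 00011-*, 001-01*, 0010-1*, 01-000*, 01-001*, 01-010*, 01-011*, 01-101*, 010-01*, 0100-0*, 0100-1*, 01000-*, 01001-*, 011-01*, 011-10*, 0110-0*, 0110-1*, 01100-*, 01101-*, 1-0010*, 1-0011*, 1-1000, 1-1110*, 10-011*, 10-110*, 100-01*, 100-10*, 100-11*, 1000-1*, 10001-*, 1001-0*, 1001-1*, 10010-*, 10011-*, 11-000*, 11-010*, 1100-0*, 11001-*, 111-10*, 1110-0*, 11100-*, 11111-
[col 2] --0010*, --0011*, --1110, -0-011, -0-110, -00-01*, -00-10*, -00-11*, -000-1*, -0001-*, -001-0*, -001-1*, -0010-*, -0011-*, -1-000*, -1-010*, -100-0*, -1001-*, -11-10, -110-0*, -1100-, 0--001*, 0--011*, 0--101*, 0-0-01*, 0-00-0*, 0-00-1*, 0-000-*, 0-001-*, 0-1-01*, 0-10-1*, 00--01*, 00-0-1*, 000--0*, 000--1*, 000-0-*, 000-1-*, 0000--*, 0001--*, 01--01*, 01-0-0*, 01-0-1*, 01-00-*, 01-01-*, 0100--*, 0110--*, 1-001-*, 100--1*, 100-1-*, 1001--*, 11-0-0*
[col 3] --001-, -00--1, -00-1-, -001--, -1-0-0, 0---01, 0--0-1, 0-00--, 000---, 01-0--
Prime implicants: --001-, --1110, -0-011, -0-110, -00--1, -00-1-, -001--, -1-0-0, -11-10, -1100-, 0---01, 0--0-1, 0-00--, 000---, 01-0--, 1-1000, 11111-
PI chart (minterm → PIs covering it):
  0 | 0-00--,000---
  1 | -00--1,0---01,0--0-1,0-00--,000---
  2 | --001-,-00-1-,0-00--,000---
  4 | -001--,000---
  5 | -00--1,-001--,0---01,000---
  6 | -0-110,-00-1-,-001--,000---
  7 | -00--1,-00-1-,-001--,000---
  9 | 0---01,0--0-1
  11 | -0-011,0--0-1
  13 | 0---01  (sole → essential)
  14 | --1110,-0-110
  16 | -1-0-0,0-00--,01-0--
  17 | 0---01,0--0-1,0-00--,01-0--
  18 | --001-,-1-0-0,0-00--,01-0--
  19 | --001-,0--0-1,0-00--,01-0--
  21 | 0---01  (sole → essential)
  24 | -1-0-0,-1100-,01-0--
  25 | -1100-,0---01,0--0-1,01-0--
  26 | -1-0-0,-11-10,01-0--
  27 | 0--0-1,01-0--
  29 | 0---01  (sole → essential)
  33 | -00--1  (sole → essential)
  35 | --001-,-0-011,-00--1,-00-1-
  36 | -001--  (sole → essential)
  37 | -00--1,-001--
  38 | -0-110,-00-1-,-001--
  39 | -00--1,-00-1-,-001--
  40 | 1-1000  (sole → essential)
  43 | -0-011  (sole → essential)
  46 | --1110,-0-110
  48 | -1-0-0  (sole → essential)
  50 | --001-,-1-0-0
  51 | --001-  (sole → essential)
  56 | -1-0-0,-1100-,1-1000
  57 | -1100-  (sole → essential)
  58 | -1-0-0,-11-10
  62 | --1110,-11-10,11111-
  63 | 11111-  (sole → essential)
Essential prime implicants: --001-, -0-011, -00--1, -001--, -1-0-0, -1100-, 0---01, 1-1000, 11111-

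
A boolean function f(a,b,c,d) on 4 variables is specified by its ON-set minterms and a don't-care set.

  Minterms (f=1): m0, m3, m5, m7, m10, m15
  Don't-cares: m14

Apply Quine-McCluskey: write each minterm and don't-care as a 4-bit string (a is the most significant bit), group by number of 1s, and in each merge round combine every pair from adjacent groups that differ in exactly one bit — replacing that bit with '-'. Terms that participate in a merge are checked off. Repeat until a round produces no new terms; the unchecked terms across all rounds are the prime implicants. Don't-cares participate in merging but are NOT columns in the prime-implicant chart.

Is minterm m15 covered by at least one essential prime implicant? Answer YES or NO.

NO

Round 0: 0000 0011✓ 0101✓ 0111✓ 1010✓ 1110✓ 1111✓
Round 1: -111 0-11 01-1 1-10 111-
PIs = {-111, 0-11, 0000, 01-1, 1-10, 111-}
Coverage chart:
  m0: 0000 ←essential
  m3: 0-11 ←essential
  m5: 01-1 ←essential
  m7: -111,0-11,01-1
  m10: 1-10 ←essential
  m15: -111,111-
Essential: 0-11, 0000, 01-1, 1-10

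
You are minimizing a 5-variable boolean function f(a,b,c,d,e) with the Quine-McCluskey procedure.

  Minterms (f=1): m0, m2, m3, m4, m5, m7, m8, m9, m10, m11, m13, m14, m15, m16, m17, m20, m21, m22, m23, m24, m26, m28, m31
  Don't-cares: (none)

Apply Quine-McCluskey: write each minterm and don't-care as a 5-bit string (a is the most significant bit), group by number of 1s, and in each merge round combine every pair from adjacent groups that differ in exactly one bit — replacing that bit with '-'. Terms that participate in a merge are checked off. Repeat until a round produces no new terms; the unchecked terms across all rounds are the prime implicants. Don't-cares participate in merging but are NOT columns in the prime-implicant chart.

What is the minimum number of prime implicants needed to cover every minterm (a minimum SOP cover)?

10

[col 0] 00000*, 00010*, 00011*, 00100*, 00101*, 00111*, 01000*, 01001*, 01010*, 01011*, 01101*, 01110*, 01111*, 10000*, 10001*, 10100*, 10101*, 10110*, 10111*, 11000*, 11010*, 11100*, 11111*
[col 1] -0000*, -0100*, -0101*, -0111*, -1000*, -1010*, -1111*, 0-000*, 0-010*, 0-011*, 0-101*, 0-111*, 00-00*, 00-11*, 000-0*, 0001-*, 001-1*, 0010-*, 01-01*, 01-10*, 01-11*, 010-0*, 010-1*, 0100-*, 0101-*, 011-1*, 0111-*, 1-000*, 1-100*, 1-111*, 10-00*, 10-01*, 1000-*, 101-0*, 101-1*, 1010-*, 1011-*, 11-00*, 110-0*
[col 2] --000, --111, -0-00, -01-1, -010-, -10-0, 0--11, 0-0-0, 0-01-, 0-1-1, 01--1, 01-1-, 010--, 1--00, 10-0-, 101--
Prime implicants: --000, --111, -0-00, -01-1, -010-, -10-0, 0--11, 0-0-0, 0-01-, 0-1-1, 01--1, 01-1-, 010--, 1--00, 10-0-, 101--
PI chart (minterm → PIs covering it):
  0 | --000,-0-00,0-0-0
  2 | 0-0-0,0-01-
  3 | 0--11,0-01-
  4 | -0-00,-010-
  5 | -01-1,-010-,0-1-1
  7 | --111,-01-1,0--11,0-1-1
  8 | --000,-10-0,0-0-0,010--
  9 | 01--1,010--
  10 | -10-0,0-0-0,0-01-,01-1-,010--
  11 | 0--11,0-01-,01--1,01-1-,010--
  13 | 0-1-1,01--1
  14 | 01-1-  (sole → essential)
  15 | --111,0--11,0-1-1,01--1,01-1-
  16 | --000,-0-00,1--00,10-0-
  17 | 10-0-  (sole → essential)
  20 | -0-00,-010-,1--00,10-0-,101--
  21 | -01-1,-010-,10-0-,101--
  22 | 101--  (sole → essential)
  23 | --111,-01-1,101--
  24 | --000,-10-0,1--00
  26 | -10-0  (sole → essential)
  28 | 1--00  (sole → essential)
  31 | --111  (sole → essential)
Essential prime implicants: --111, -10-0, 01-1-, 1--00, 10-0-, 101--
Petrick residual → --000, -010-, 0-01-, 01--1
Minimum SOP uses 10 PIs: c'd'e' + cde + b'cd' + bc'e' + a'c'd + a'be + a'bd + ad'e' + ab'd' + ab'c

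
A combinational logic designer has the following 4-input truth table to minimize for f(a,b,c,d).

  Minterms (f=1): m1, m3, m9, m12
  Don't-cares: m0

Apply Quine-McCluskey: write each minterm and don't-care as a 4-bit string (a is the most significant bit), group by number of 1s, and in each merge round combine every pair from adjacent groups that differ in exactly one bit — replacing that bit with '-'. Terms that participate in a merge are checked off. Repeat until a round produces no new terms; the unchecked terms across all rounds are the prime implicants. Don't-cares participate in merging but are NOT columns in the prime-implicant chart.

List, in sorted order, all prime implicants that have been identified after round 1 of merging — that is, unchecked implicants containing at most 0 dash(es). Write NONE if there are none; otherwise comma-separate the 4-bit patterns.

Round 0: 0000✓ 0001✓ 0011✓ 1001✓ 1100
Round 1: -001 00-1 000-
PIs = {-001, 00-1, 000-, 1100}

1100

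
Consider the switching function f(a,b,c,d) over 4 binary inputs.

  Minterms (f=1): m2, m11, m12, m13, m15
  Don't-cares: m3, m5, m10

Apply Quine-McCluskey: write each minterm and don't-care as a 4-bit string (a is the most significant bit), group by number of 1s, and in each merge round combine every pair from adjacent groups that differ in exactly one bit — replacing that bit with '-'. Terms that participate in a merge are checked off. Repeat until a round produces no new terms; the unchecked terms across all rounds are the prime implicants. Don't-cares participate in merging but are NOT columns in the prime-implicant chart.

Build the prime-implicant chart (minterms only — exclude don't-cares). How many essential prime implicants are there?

2

Round 0: 0010✓ 0011✓ 0101✓ 1010✓ 1011✓ 1100✓ 1101✓ 1111✓
Round 1: -010✓ -011✓ -101 001-✓ 1-11 101-✓ 11-1 110-
Round 2: -01-
PIs = {-01-, -101, 1-11, 11-1, 110-}
Coverage chart:
  m2: -01- ←essential
  m11: -01-,1-11
  m12: 110- ←essential
  m13: -101,11-1,110-
  m15: 1-11,11-1
Essential: -01-, 110-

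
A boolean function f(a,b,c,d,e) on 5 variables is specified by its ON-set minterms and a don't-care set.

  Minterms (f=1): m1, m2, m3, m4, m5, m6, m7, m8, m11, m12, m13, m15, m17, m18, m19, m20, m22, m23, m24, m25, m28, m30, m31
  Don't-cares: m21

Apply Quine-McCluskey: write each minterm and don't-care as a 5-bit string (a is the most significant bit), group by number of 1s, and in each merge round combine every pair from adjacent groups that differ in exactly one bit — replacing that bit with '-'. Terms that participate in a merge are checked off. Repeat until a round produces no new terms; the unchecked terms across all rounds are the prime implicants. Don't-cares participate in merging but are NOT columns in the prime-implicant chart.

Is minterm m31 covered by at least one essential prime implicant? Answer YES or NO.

NO

Round 0: 00001✓ 00010✓ 00011✓ 00100✓ 00101✓ 00110✓ 00111✓ 01000✓ 01011✓ 01100✓ 01101✓ 01111✓ 10001✓ 10010✓ 10011✓ 10100✓ 10101✓ 10110✓ 10111✓ 11000✓ 11001✓ 11100✓ 11110✓ 11111✓
Round 1: -0001✓ -0010✓ -0011✓ -0100✓ -0101✓ -0110✓ -0111✓ -1000✓ -1100✓ -1111✓ 0-011✓ 0-100✓ 0-101✓ 0-111✓ 00-01✓ 00-10✓ 00-11✓ 000-1✓ 0001-✓ 001-0✓ 001-1✓ 0010-✓ 0011-✓ 01-00✓ 01-11✓ 011-1✓ 0110-✓ 1-001 1-100✓ 1-110✓ 1-111✓ 10-01✓ 10-10✓ 10-11✓ 100-1✓ 1001-✓ 101-0✓ 101-1✓ 1010-✓ 1011-✓ 11-00✓ 1100- 111-0✓ 1111-✓
Round 2: --100 --111 -0-01✓ -0-10✓ -0-11✓ -00-1✓ -001-✓ -01-0✓ -01-1✓ -010-✓ -011-✓ -1-00 0--11 0-1-1 0-10- 00--1✓ 00-1-✓ 001--✓ 1-1-0 1-11- 10--1✓ 10-1-✓ 101--✓
Round 3: -0--1 -0-1- -01--
PIs = {--100, --111, -0--1, -0-1-, -01--, -1-00, 0--11, 0-1-1, 0-10-, 1-001, 1-1-0, 1-11-, 1100-}
Coverage chart:
  m1: -0--1 ←essential
  m2: -0-1- ←essential
  m3: -0--1,-0-1-,0--11
  m4: --100,-01--,0-10-
  m5: -0--1,-01--,0-1-1,0-10-
  m6: -0-1-,-01--
  m7: --111,-0--1,-0-1-,-01--,0--11,0-1-1
  m8: -1-00 ←essential
  m11: 0--11 ←essential
  m12: --100,-1-00,0-10-
  m13: 0-1-1,0-10-
  m15: --111,0--11,0-1-1
  m17: -0--1,1-001
  m18: -0-1- ←essential
  m19: -0--1,-0-1-
  m20: --100,-01--,1-1-0
  m22: -0-1-,-01--,1-1-0,1-11-
  m23: --111,-0--1,-0-1-,-01--,1-11-
  m24: -1-00,1100-
  m25: 1-001,1100-
  m28: --100,-1-00,1-1-0
  m30: 1-1-0,1-11-
  m31: --111,1-11-
Essential: -0--1, -0-1-, -1-00, 0--11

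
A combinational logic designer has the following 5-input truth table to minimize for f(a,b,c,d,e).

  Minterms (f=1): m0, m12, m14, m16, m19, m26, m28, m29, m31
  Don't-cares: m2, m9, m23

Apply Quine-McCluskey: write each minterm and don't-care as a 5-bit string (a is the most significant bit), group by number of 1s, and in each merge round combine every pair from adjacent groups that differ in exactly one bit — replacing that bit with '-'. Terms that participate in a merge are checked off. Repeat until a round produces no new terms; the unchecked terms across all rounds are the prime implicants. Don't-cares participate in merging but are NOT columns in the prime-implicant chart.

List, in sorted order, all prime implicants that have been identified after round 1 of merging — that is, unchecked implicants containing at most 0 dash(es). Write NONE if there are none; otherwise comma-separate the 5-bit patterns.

01001, 11010

[col 0] 00000*, 00010*, 01001, 01100*, 01110*, 10000*, 10011*, 10111*, 11010, 11100*, 11101*, 11111*
[col 1] -0000, -1100, 000-0, 011-0, 1-111, 10-11, 111-1, 1110-
Prime implicants: -0000, -1100, 000-0, 01001, 011-0, 1-111, 10-11, 11010, 111-1, 1110-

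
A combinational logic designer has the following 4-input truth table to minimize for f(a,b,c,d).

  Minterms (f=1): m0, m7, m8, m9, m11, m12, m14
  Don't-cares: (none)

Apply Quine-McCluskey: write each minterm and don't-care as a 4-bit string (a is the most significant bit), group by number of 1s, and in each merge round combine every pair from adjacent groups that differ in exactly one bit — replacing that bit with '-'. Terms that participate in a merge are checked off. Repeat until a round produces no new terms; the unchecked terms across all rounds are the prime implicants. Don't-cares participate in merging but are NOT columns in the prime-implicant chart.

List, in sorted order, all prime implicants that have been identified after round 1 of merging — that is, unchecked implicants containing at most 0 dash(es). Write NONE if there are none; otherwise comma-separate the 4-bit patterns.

0111

Round 0: 0000✓ 0111 1000✓ 1001✓ 1011✓ 1100✓ 1110✓
Round 1: -000 1-00 10-1 100- 11-0
PIs = {-000, 0111, 1-00, 10-1, 100-, 11-0}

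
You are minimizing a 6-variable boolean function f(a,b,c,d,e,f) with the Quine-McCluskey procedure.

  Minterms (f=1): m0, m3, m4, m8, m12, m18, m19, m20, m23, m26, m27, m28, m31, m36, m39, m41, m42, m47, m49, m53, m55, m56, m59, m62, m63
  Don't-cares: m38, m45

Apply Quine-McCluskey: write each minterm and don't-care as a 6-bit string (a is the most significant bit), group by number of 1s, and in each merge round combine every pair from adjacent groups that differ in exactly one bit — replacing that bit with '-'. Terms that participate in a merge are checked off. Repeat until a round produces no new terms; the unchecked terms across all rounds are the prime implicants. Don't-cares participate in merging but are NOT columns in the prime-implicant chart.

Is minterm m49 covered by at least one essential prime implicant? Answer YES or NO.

size-2^0 implicants → 000000(✓)  000011(✓)  000100(✓)  001000(✓)  001100(✓)  010010(✓)  010011(✓)  010100(✓)  010111(✓)  011010(✓)  011011(✓)  011100(✓)  011111(✓)  100100(✓)  100110(✓)  100111(✓)  101001(✓)  101010  101101(✓)  101111(✓)  110001(✓)  110101(✓)  110111(✓)  111000  111011(✓)  111110(✓)  111111(✓)
size-2^1 implicants → -00100  -10111(✓)  -11011(✓)  -11111(✓)  0-0011  0-0100(✓)  0-1100(✓)  00-000(✓)  00-100(✓)  000-00(✓)  001-00(✓)  01-010(✓)  01-011(✓)  01-100(✓)  01-111(✓)  010-11(✓)  01001-(✓)  011-11(✓)  01101-(✓)  1-0111(✓)  1-1111(✓)  10-111(✓)  1001-0  10011-  101-01  1011-1  11-111(✓)  110-01  1101-1  111-11(✓)  11111-
size-2^2 implicants → -1-111  -11-11  0--100  00--00  01--11  01-01-  1--111
Unchecked terms (primes): -00100, -1-111, -11-11, 0--100, 0-0011, 00--00, 01--11, 01-01-, 1--111, 1001-0, 10011-, 101-01, 101010, 1011-1, 110-01, 1101-1, 111000, 11111-
Minterm coverage:
  m0 ⊆ 00--00 [E]
  m3 ⊆ 0-0011 [E]
  m4 ⊆ -00100,0--100,00--00
  m8 ⊆ 00--00 [E]
  m12 ⊆ 0--100,00--00
  m18 ⊆ 01-01- [E]
  m19 ⊆ 0-0011,01--11,01-01-
  m20 ⊆ 0--100 [E]
  m23 ⊆ -1-111,01--11
  m26 ⊆ 01-01- [E]
  m27 ⊆ -11-11,01--11,01-01-
  m28 ⊆ 0--100 [E]
  m31 ⊆ -1-111,-11-11,01--11
  m36 ⊆ -00100,1001-0
  m39 ⊆ 1--111,10011-
  m41 ⊆ 101-01 [E]
  m42 ⊆ 101010 [E]
  m47 ⊆ 1--111,1011-1
  m49 ⊆ 110-01 [E]
  m53 ⊆ 110-01,1101-1
  m55 ⊆ -1-111,1--111,1101-1
  m56 ⊆ 111000 [E]
  m59 ⊆ -11-11 [E]
  m62 ⊆ 11111- [E]
  m63 ⊆ -1-111,-11-11,1--111,11111-
E = {-11-11, 0--100, 0-0011, 00--00, 01-01-, 101-01, 101010, 110-01, 111000, 11111-}

YES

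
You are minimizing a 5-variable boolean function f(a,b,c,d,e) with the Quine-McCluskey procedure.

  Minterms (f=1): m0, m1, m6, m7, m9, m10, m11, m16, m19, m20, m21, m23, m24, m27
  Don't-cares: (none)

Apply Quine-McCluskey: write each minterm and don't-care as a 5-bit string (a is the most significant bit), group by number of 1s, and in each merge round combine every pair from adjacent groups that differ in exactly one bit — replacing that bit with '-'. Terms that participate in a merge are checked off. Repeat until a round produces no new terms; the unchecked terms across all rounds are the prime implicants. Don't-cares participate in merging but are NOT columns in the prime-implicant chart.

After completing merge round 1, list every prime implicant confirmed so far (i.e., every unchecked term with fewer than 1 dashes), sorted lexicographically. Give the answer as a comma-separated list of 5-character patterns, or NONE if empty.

Round 0: 00000✓ 00001✓ 00110✓ 00111✓ 01001✓ 01010✓ 01011✓ 10000✓ 10011✓ 10100✓ 10101✓ 10111✓ 11000✓ 11011✓
Round 1: -0000 -0111 -1011 0-001 0000- 0011- 010-1 0101- 1-000 1-011 10-00 10-11 101-1 1010-
PIs = {-0000, -0111, -1011, 0-001, 0000-, 0011-, 010-1, 0101-, 1-000, 1-011, 10-00, 10-11, 101-1, 1010-}

NONE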